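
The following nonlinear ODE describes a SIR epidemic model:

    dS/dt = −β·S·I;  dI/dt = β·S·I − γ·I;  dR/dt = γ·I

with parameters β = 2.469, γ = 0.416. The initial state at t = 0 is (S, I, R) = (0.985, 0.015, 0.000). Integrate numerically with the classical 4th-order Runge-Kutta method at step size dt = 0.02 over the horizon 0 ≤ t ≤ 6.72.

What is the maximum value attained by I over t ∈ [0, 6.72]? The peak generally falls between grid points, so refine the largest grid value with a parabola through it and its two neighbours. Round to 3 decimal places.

max I = 0.534

t=0.000: state=(0.985, 0.015, 0.000)
step 1 (dt=0.02): k1=(-0.036, 0.030, 0.006), k2=(-0.037, 0.031, 0.006), k3=(-0.037, 0.031, 0.006), k4=(-0.038, 0.031, 0.006); state += dt/6·(k1+2k2+2k3+k4)
t=0.020: state=(0.984, 0.016, 0.000)
t=0.040: state=(0.983, 0.016, 0.000)
t=0.060: state=(0.983, 0.017, 0.000)
continuing one RK4 step at a time; state shown every 25 steps (Δt=0.5):
t=0.500: state=(0.954, 0.040, 0.005)
t=1.000: state=(0.878, 0.102, 0.019)
t=1.500: state=(0.722, 0.226, 0.052)
t=2.000: state=(0.494, 0.390, 0.116)
t=2.500: state=(0.281, 0.507, 0.211)
t=3.000: state=(0.147, 0.532, 0.321)
t=3.500: state=(0.078, 0.494, 0.428)
t=4.000: state=(0.044, 0.432, 0.525)
t=4.500: state=(0.027, 0.366, 0.608)
t=5.000: state=(0.018, 0.305, 0.677)
t=5.500: state=(0.013, 0.252, 0.735)
t=6.000: state=(0.009, 0.208, 0.783)
t=6.500: state=(0.007, 0.171, 0.822)
t=6.720: state=(0.007, 0.156, 0.837)
largest grid value and its neighbours: I(2.880)=0.53396, I(2.900)=0.53399, I(2.920)=0.53391
parabola through these three points peaks at t≈2.896 with I≈0.53400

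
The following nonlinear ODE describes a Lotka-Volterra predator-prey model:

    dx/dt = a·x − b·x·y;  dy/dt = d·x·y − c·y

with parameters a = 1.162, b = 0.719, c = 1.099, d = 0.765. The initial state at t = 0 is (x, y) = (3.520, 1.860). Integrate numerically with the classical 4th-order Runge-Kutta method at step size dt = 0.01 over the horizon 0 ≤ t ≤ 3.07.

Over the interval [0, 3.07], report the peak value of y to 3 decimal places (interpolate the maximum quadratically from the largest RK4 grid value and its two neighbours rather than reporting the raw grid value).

max y = 3.906

t=0.000: state=(3.520, 1.860)
step 1 (dt=0.01): k1=(-0.617, 2.964), k2=(-0.654, 2.984), k3=(-0.654, 2.984), k4=(-0.691, 3.003); state += dt/6·(k1+2k2+2k3+k4)
t=0.010: state=(3.513, 1.890)
t=0.020: state=(3.506, 1.920)
t=0.030: state=(3.498, 1.951)
continuing one RK4 step at a time; state shown every 10 steps (Δt=0.1):
t=0.100: state=(3.421, 2.174)
t=0.200: state=(3.246, 2.515)
t=0.300: state=(3.005, 2.863)
t=0.400: state=(2.715, 3.193)
t=0.500: state=(2.398, 3.479)
t=0.600: state=(2.080, 3.699)
t=0.700: state=(1.781, 3.841)
t=0.800: state=(1.514, 3.902)
t=0.900: state=(1.284, 3.890)
t=1.000: state=(1.093, 3.816)
t=1.100: state=(0.937, 3.694)
t=1.200: state=(0.811, 3.538)
t=1.300: state=(0.711, 3.359)
t=1.400: state=(0.632, 3.168)
t=1.500: state=(0.569, 2.971)
t=1.600: state=(0.520, 2.775)
t=1.700: state=(0.482, 2.583)
t=1.800: state=(0.452, 2.398)
t=1.900: state=(0.430, 2.222)
t=2.000: state=(0.414, 2.056)
t=2.100: state=(0.404, 1.901)
t=2.200: state=(0.398, 1.756)
t=2.300: state=(0.396, 1.622)
t=2.400: state=(0.397, 1.498)
t=2.500: state=(0.402, 1.383)
t=2.600: state=(0.411, 1.279)
t=2.700: state=(0.422, 1.183)
t=2.800: state=(0.437, 1.095)
t=2.900: state=(0.455, 1.015)
t=3.000: state=(0.476, 0.942)
t=3.070: state=(0.493, 0.895)
largest grid value and its neighbours: y(0.820)=3.90540, y(0.830)=3.90588, y(0.840)=3.90565
parabola through these three points peaks at t≈0.832 with y≈3.90589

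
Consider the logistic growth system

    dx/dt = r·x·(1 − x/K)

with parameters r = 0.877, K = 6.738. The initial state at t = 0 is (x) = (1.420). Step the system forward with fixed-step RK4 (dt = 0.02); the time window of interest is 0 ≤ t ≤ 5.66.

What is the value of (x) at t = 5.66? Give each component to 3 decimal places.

(x) = (6.566)

t=0.000: state=(1.420)
step 1 (dt=0.02): k1=(0.983), k2=(0.988), k3=(0.988), k4=(0.993); state += dt/6·(k1+2k2+2k3+k4)
t=0.020: state=(1.440)
t=0.040: state=(1.460)
t=0.060: state=(1.480)
continuing one RK4 step at a time; state shown every 10 steps (Δt=0.2):
t=0.200: state=(1.627)
t=0.400: state=(1.853)
t=0.600: state=(2.097)
t=0.800: state=(2.359)
t=1.000: state=(2.634)
t=1.200: state=(2.920)
t=1.400: state=(3.213)
t=1.600: state=(3.508)
t=1.800: state=(3.801)
t=2.000: state=(4.088)
t=2.200: state=(4.364)
t=2.400: state=(4.626)
t=2.600: state=(4.872)
t=2.800: state=(5.099)
t=3.000: state=(5.307)
t=3.200: state=(5.495)
t=3.400: state=(5.663)
t=3.600: state=(5.812)
t=3.800: state=(5.943)
t=4.000: state=(6.058)
t=4.200: state=(6.158)
t=4.400: state=(6.245)
t=4.600: state=(6.319)
t=4.800: state=(6.383)
t=5.000: state=(6.438)
t=5.200: state=(6.484)
t=5.400: state=(6.524)
t=5.600: state=(6.557)
t=5.660: state=(6.566)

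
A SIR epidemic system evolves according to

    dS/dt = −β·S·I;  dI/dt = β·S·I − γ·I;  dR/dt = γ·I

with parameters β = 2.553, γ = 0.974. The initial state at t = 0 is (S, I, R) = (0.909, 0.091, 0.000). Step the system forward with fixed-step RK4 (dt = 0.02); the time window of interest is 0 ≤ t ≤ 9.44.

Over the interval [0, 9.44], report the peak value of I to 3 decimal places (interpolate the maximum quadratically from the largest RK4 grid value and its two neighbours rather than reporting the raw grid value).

t=0.000: state=(0.909, 0.091, 0.000)
step 1 (dt=0.02): k1=(-0.211, 0.123, 0.089), k2=(-0.214, 0.124, 0.090), k3=(-0.214, 0.124, 0.090), k4=(-0.216, 0.125, 0.091); state += dt/6·(k1+2k2+2k3+k4)
t=0.020: state=(0.905, 0.093, 0.002)
t=0.040: state=(0.900, 0.096, 0.004)
t=0.060: state=(0.896, 0.099, 0.006)
continuing one RK4 step at a time; state shown every 25 steps (Δt=0.5):
t=0.500: state=(0.774, 0.165, 0.061)
t=1.000: state=(0.596, 0.243, 0.161)
t=1.500: state=(0.423, 0.285, 0.292)
t=2.000: state=(0.294, 0.275, 0.430)
t=2.500: state=(0.212, 0.233, 0.555)
t=3.000: state=(0.163, 0.181, 0.656)
t=3.500: state=(0.133, 0.134, 0.732)
t=4.000: state=(0.115, 0.097, 0.788)
t=4.500: state=(0.104, 0.068, 0.828)
t=5.000: state=(0.096, 0.048, 0.856)
t=5.500: state=(0.092, 0.033, 0.875)
t=6.000: state=(0.088, 0.023, 0.889)
t=6.500: state=(0.086, 0.016, 0.898)
t=7.000: state=(0.085, 0.011, 0.904)
t=7.500: state=(0.084, 0.007, 0.909)
t=8.000: state=(0.083, 0.005, 0.912)
t=8.500: state=(0.083, 0.003, 0.914)
t=9.000: state=(0.083, 0.002, 0.915)
t=9.440: state=(0.082, 0.002, 0.916)
largest grid value and its neighbours: I(1.620)=0.28722, I(1.640)=0.28726, I(1.660)=0.28722
parabola through these three points peaks at t≈1.640 with I≈0.28726

max I = 0.287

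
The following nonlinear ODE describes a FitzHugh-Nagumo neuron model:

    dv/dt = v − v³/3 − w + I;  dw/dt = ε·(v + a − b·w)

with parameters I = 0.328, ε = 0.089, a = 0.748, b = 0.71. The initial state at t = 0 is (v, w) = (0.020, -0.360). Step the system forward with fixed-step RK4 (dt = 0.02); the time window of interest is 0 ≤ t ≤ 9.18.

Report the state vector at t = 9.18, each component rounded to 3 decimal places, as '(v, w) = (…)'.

t=0.000: state=(0.020, -0.360)
step 1 (dt=0.02): k1=(0.708, 0.091), k2=(0.714, 0.092), k3=(0.714, 0.092), k4=(0.720, 0.092); state += dt/6·(k1+2k2+2k3+k4)
t=0.020: state=(0.034, -0.358)
t=0.040: state=(0.049, -0.356)
t=0.060: state=(0.064, -0.354)
continuing one RK4 step at a time; state shown every 25 steps (Δt=0.5):
t=0.500: state=(0.460, -0.306)
t=1.000: state=(1.053, -0.231)
t=1.500: state=(1.566, -0.133)
t=2.000: state=(1.794, -0.021)
t=2.500: state=(1.839, 0.092)
t=3.000: state=(1.820, 0.202)
t=3.500: state=(1.782, 0.308)
t=4.000: state=(1.738, 0.408)
t=4.500: state=(1.691, 0.503)
t=5.000: state=(1.642, 0.593)
t=5.500: state=(1.592, 0.678)
t=6.000: state=(1.539, 0.759)
t=6.500: state=(1.484, 0.834)
t=7.000: state=(1.427, 0.905)
t=7.500: state=(1.366, 0.971)
t=8.000: state=(1.300, 1.032)
t=8.500: state=(1.229, 1.088)
t=9.000: state=(1.150, 1.139)
t=9.180: state=(1.119, 1.156)

(v, w) = (1.119, 1.156)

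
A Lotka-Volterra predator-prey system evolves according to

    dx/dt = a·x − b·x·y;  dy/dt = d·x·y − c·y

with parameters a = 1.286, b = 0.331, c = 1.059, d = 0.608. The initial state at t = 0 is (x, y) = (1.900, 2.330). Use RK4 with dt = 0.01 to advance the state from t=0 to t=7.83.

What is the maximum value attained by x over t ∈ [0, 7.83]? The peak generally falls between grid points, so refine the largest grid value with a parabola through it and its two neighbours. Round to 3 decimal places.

max x = 2.827

t=0.000: state=(1.900, 2.330)
step 1 (dt=0.01): k1=(0.978, 0.224), k2=(0.980, 0.231), k3=(0.980, 0.231), k4=(0.982, 0.238); state += dt/6·(k1+2k2+2k3+k4)
t=0.010: state=(1.910, 2.332)
t=0.020: state=(1.920, 2.335)
t=0.030: state=(1.930, 2.337)
continuing one RK4 step at a time; state shown every 50 steps (Δt=0.5):
t=0.500: state=(2.409, 2.641)
t=1.000: state=(2.790, 3.453)
t=1.500: state=(2.701, 4.757)
t=2.000: state=(2.111, 5.868)
t=2.500: state=(1.488, 5.942)
t=3.000: state=(1.121, 5.166)
t=3.500: state=(0.985, 4.170)
t=4.000: state=(1.012, 3.314)
t=4.500: state=(1.173, 2.712)
t=5.000: state=(1.470, 2.378)
t=5.500: state=(1.902, 2.330)
t=6.000: state=(2.411, 2.643)
t=6.500: state=(2.790, 3.457)
t=7.000: state=(2.700, 4.762)
t=7.500: state=(2.109, 5.870)
t=7.830: state=(1.674, 6.042)
largest grid value and its neighbours: x(1.170)=2.82669, x(1.180)=2.82682, x(1.190)=2.82672
parabola through these three points peaks at t≈1.181 with x≈2.82682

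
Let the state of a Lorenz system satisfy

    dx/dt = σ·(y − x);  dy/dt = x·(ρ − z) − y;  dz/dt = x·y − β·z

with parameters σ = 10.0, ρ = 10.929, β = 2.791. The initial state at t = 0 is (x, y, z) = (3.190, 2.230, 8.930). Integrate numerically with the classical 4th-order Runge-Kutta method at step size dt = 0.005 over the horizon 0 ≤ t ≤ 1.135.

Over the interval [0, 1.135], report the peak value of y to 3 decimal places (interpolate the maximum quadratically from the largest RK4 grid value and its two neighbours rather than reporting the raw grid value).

t=0.000: state=(3.190, 2.230, 8.930)
step 1 (dt=0.005): k1=(-9.600, 4.147, -17.810), k2=(-9.256, 4.229, -17.706), k3=(-9.263, 4.230, -17.705), k4=(-8.925, 4.311, -17.600); state += dt/6·(k1+2k2+2k3+k4)
t=0.005: state=(3.144, 2.251, 8.841)
t=0.010: state=(3.101, 2.273, 8.754)
t=0.015: state=(3.061, 2.296, 8.668)
continuing one RK4 step at a time; state shown every 10 steps (Δt=0.05):
t=0.050: state=(2.862, 2.476, 8.095)
t=0.100: state=(2.775, 2.792, 7.385)
t=0.150: state=(2.863, 3.183, 6.814)
t=0.200: state=(3.086, 3.655, 6.400)
t=0.250: state=(3.427, 4.216, 6.164)
t=0.300: state=(3.872, 4.863, 6.135)
t=0.350: state=(4.412, 5.575, 6.347)
t=0.400: state=(5.026, 6.305, 6.833)
t=0.450: state=(5.675, 6.969, 7.609)
t=0.500: state=(6.295, 7.450, 8.644)
t=0.550: state=(6.798, 7.625, 9.838)
t=0.600: state=(7.092, 7.418, 11.013)
t=0.650: state=(7.110, 6.852, 11.957)
t=0.700: state=(6.844, 6.060, 12.509)
t=0.750: state=(6.356, 5.226, 12.617)
t=0.800: state=(5.752, 4.504, 12.343)
t=0.850: state=(5.142, 3.975, 11.807)
t=0.900: state=(4.607, 3.651, 11.130)
t=0.950: state=(4.195, 3.507, 10.410)
t=1.000: state=(3.920, 3.507, 9.713)
t=1.050: state=(3.779, 3.624, 9.085)
t=1.100: state=(3.760, 3.836, 8.556)
t=1.135: state=(3.813, 4.033, 8.256)
largest grid value and its neighbours: y(0.545)=7.62407, y(0.550)=7.62498, y(0.555)=7.62197
parabola through these three points peaks at t≈0.549 with y≈7.62512

max y = 7.625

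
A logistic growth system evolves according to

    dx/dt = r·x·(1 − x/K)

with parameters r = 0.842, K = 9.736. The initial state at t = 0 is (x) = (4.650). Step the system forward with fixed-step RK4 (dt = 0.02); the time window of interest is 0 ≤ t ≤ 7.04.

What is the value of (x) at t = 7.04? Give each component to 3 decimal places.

(x) = (9.708)

t=0.000: state=(4.650)
step 1 (dt=0.02): k1=(2.045), k2=(2.046), k3=(2.046), k4=(2.047); state += dt/6·(k1+2k2+2k3+k4)
t=0.020: state=(4.691)
t=0.040: state=(4.732)
t=0.060: state=(4.773)
continuing one RK4 step at a time; state shown every 25 steps (Δt=0.5):
t=0.500: state=(5.667)
t=1.000: state=(6.618)
t=1.500: state=(7.436)
t=2.000: state=(8.093)
t=2.500: state=(8.591)
t=3.000: state=(8.953)
t=3.500: state=(9.207)
t=4.000: state=(9.382)
t=4.500: state=(9.501)
t=5.000: state=(9.580)
t=5.500: state=(9.633)
t=6.000: state=(9.668)
t=6.500: state=(9.691)
t=7.000: state=(9.707)
t=7.040: state=(9.708)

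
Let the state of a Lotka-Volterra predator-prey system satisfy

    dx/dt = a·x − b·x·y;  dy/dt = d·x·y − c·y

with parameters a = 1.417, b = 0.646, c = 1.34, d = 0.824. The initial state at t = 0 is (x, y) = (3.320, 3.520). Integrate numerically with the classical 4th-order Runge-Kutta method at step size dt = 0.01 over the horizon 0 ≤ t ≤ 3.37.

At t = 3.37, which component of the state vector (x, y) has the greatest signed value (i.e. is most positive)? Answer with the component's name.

t=0.000: state=(3.320, 3.520)
step 1 (dt=0.01): k1=(-2.845, 4.913), k2=(-2.885, 4.906), k3=(-2.885, 4.905), k4=(-2.925, 4.896); state += dt/6·(k1+2k2+2k3+k4)
t=0.010: state=(3.291, 3.569)
t=0.020: state=(3.262, 3.618)
t=0.030: state=(3.231, 3.667)
continuing one RK4 step at a time; state shown every 20 steps (Δt=0.2):
t=0.200: state=(2.634, 4.409)
t=0.400: state=(1.906, 4.896)
t=0.600: state=(1.339, 4.880)
t=0.800: state=(0.967, 4.503)
t=1.000: state=(0.743, 3.959)
t=1.200: state=(0.614, 3.383)
t=1.400: state=(0.545, 2.845)
t=1.600: state=(0.517, 2.374)
t=1.800: state=(0.519, 1.977)
t=2.000: state=(0.545, 1.650)
t=2.200: state=(0.595, 1.386)
t=2.400: state=(0.670, 1.176)
t=2.600: state=(0.773, 1.013)
t=2.800: state=(0.907, 0.890)
t=3.000: state=(1.081, 0.801)
t=3.200: state=(1.299, 0.745)
t=3.370: state=(1.525, 0.723)
compare at T: x=1.525, y=0.723

largest component: x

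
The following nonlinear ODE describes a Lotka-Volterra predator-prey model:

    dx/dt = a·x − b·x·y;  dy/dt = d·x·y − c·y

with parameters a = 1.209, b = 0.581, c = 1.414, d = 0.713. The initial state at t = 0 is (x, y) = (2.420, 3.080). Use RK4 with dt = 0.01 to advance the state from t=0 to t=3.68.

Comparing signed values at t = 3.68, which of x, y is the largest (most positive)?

largest component: x

t=0.000: state=(2.420, 3.080)
step 1 (dt=0.01): k1=(-1.405, 0.959), k2=(-1.407, 0.945), k3=(-1.407, 0.945), k4=(-1.410, 0.931); state += dt/6·(k1+2k2+2k3+k4)
t=0.010: state=(2.406, 3.089)
t=0.020: state=(2.392, 3.099)
t=0.030: state=(2.378, 3.108)
continuing one RK4 step at a time; state shown every 20 steps (Δt=0.2):
t=0.200: state=(2.136, 3.212)
t=0.400: state=(1.870, 3.220)
t=0.600: state=(1.646, 3.116)
t=0.800: state=(1.474, 2.932)
t=1.000: state=(1.353, 2.702)
t=1.200: state=(1.277, 2.455)
t=1.400: state=(1.240, 2.213)
t=1.600: state=(1.238, 1.989)
t=1.800: state=(1.266, 1.792)
t=2.000: state=(1.322, 1.623)
t=2.200: state=(1.406, 1.486)
t=2.400: state=(1.516, 1.379)
t=2.600: state=(1.653, 1.302)
t=2.800: state=(1.815, 1.256)
t=3.000: state=(2.000, 1.243)
t=3.200: state=(2.202, 1.263)
t=3.400: state=(2.414, 1.323)
t=3.600: state=(2.622, 1.428)
t=3.680: state=(2.699, 1.485)
compare at T: x=2.699, y=1.485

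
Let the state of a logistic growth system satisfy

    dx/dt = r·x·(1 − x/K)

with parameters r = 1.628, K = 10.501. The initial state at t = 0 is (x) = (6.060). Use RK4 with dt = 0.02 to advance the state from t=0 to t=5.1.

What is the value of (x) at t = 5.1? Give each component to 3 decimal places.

t=0.000: state=(6.060)
step 1 (dt=0.02): k1=(4.172), k2=(4.162), k3=(4.162), k4=(4.150); state += dt/6·(k1+2k2+2k3+k4)
t=0.020: state=(6.143)
t=0.040: state=(6.226)
t=0.060: state=(6.308)
continuing one RK4 step at a time; state shown every 10 steps (Δt=0.2):
t=0.200: state=(6.867)
t=0.400: state=(7.598)
t=0.600: state=(8.230)
t=0.800: state=(8.756)
t=1.000: state=(9.180)
t=1.200: state=(9.513)
t=1.400: state=(9.768)
t=1.600: state=(9.961)
t=1.800: state=(10.106)
t=2.000: state=(10.213)
t=2.200: state=(10.291)
t=2.400: state=(10.349)
t=2.600: state=(10.390)
t=2.800: state=(10.421)
t=3.000: state=(10.443)
t=3.200: state=(10.459)
t=3.400: state=(10.471)
t=3.600: state=(10.479)
t=3.800: state=(10.485)
t=4.000: state=(10.490)
t=4.200: state=(10.493)
t=4.400: state=(10.495)
t=4.600: state=(10.497)
t=4.800: state=(10.498)
t=5.000: state=(10.499)
t=5.100: state=(10.499)

(x) = (10.499)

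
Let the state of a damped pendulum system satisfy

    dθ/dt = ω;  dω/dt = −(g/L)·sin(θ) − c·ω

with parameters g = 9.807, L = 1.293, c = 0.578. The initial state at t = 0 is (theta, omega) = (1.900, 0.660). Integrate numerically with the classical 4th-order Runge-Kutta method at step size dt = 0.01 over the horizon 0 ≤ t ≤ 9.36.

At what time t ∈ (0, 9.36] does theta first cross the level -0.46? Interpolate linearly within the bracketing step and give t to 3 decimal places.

t=0.000: state=(1.900, 0.660)
step 1 (dt=0.01): k1=(0.660, -7.559), k2=(0.622, -7.529), k3=(0.622, -7.529), k4=(0.585, -7.500); state += dt/6·(k1+2k2+2k3+k4)
t=0.010: state=(1.906, 0.585)
t=0.020: state=(1.912, 0.510)
t=0.030: state=(1.916, 0.436)
continuing one RK4 step at a time; state shown every 50 steps (Δt=0.5):
t=0.500: state=(1.364, -2.693)
t=1.000: state=(-0.381, -3.336)
t=1.020: state=(-0.447, -3.237)
next step: t=1.030: state=(-0.479, -3.184) — theta has crossed -0.46
linear interpolation between t=1.020 (-0.44663) and t=1.030 (-0.47874) → t≈1.024

t = 1.024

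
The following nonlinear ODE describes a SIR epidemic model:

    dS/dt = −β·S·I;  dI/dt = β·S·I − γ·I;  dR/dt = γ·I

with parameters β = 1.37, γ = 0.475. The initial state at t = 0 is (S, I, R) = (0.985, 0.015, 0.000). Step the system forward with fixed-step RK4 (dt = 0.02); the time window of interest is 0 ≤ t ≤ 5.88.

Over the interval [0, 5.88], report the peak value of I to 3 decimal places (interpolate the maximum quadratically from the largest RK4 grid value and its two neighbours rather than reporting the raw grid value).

max I = 0.291

t=0.000: state=(0.985, 0.015, 0.000)
step 1 (dt=0.02): k1=(-0.020, 0.013, 0.007), k2=(-0.020, 0.013, 0.007), k3=(-0.020, 0.013, 0.007), k4=(-0.021, 0.013, 0.007); state += dt/6·(k1+2k2+2k3+k4)
t=0.020: state=(0.985, 0.015, 0.000)
t=0.040: state=(0.984, 0.016, 0.000)
t=0.060: state=(0.984, 0.016, 0.000)
continuing one RK4 step at a time; state shown every 10 steps (Δt=0.2):
t=0.200: state=(0.981, 0.018, 0.002)
t=0.400: state=(0.975, 0.021, 0.003)
t=0.600: state=(0.969, 0.025, 0.006)
t=0.800: state=(0.962, 0.030, 0.008)
t=1.000: state=(0.953, 0.035, 0.011)
t=1.200: state=(0.943, 0.042, 0.015)
t=1.400: state=(0.932, 0.049, 0.019)
t=1.600: state=(0.918, 0.057, 0.024)
t=1.800: state=(0.903, 0.067, 0.030)
t=2.000: state=(0.885, 0.078, 0.037)
t=2.200: state=(0.865, 0.090, 0.045)
t=2.400: state=(0.843, 0.103, 0.054)
t=2.600: state=(0.817, 0.118, 0.065)
t=2.800: state=(0.790, 0.134, 0.077)
t=3.000: state=(0.760, 0.150, 0.090)
t=3.200: state=(0.727, 0.168, 0.105)
t=3.400: state=(0.693, 0.185, 0.122)
t=3.600: state=(0.657, 0.203, 0.140)
t=3.800: state=(0.620, 0.219, 0.160)
t=4.000: state=(0.583, 0.235, 0.182)
t=4.200: state=(0.545, 0.250, 0.205)
t=4.400: state=(0.508, 0.262, 0.229)
t=4.600: state=(0.472, 0.273, 0.255)
t=4.800: state=(0.438, 0.281, 0.281)
t=5.000: state=(0.405, 0.287, 0.308)
t=5.200: state=(0.374, 0.290, 0.336)
t=5.400: state=(0.346, 0.291, 0.363)
t=5.600: state=(0.319, 0.290, 0.391)
t=5.800: state=(0.295, 0.287, 0.418)
t=5.880: state=(0.286, 0.285, 0.429)
largest grid value and its neighbours: I(5.380)=0.29126, I(5.400)=0.29126, I(5.420)=0.29124
parabola through these three points peaks at t≈5.391 with I≈0.29127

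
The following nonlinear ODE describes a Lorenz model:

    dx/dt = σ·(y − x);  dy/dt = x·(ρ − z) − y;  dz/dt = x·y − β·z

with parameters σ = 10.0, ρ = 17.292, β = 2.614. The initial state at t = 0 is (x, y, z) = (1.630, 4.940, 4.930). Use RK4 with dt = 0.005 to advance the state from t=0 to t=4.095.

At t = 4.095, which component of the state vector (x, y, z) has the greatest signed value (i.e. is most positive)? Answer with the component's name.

t=0.000: state=(1.630, 4.940, 4.930)
step 1 (dt=0.005): k1=(33.100, 15.210, -4.835), k2=(32.653, 16.216, -4.329), k3=(32.689, 16.197, -4.334), k4=(32.275, 17.188, -3.826); state += dt/6·(k1+2k2+2k3+k4)
t=0.005: state=(1.793, 5.021, 4.908)
t=0.010: state=(1.953, 5.112, 4.892)
t=0.015: state=(2.109, 5.212, 4.880)
continuing one RK4 step at a time; state shown every 40 steps (Δt=0.2):
t=0.200: state=(8.804, 13.260, 10.997)
t=0.400: state=(9.272, 4.023, 24.901)
t=0.600: state=(1.445, -0.118, 15.478)
t=0.800: state=(0.431, 0.469, 9.191)
t=1.000: state=(1.000, 1.588, 5.555)
t=1.200: state=(3.606, 6.010, 4.598)
t=1.400: state=(11.134, 14.554, 16.685)
t=1.600: state=(6.252, 0.909, 22.612)
t=1.800: state=(0.690, -0.103, 13.399)
t=2.000: state=(0.243, 0.300, 7.948)
t=2.200: state=(0.661, 1.076, 4.757)
t=2.400: state=(2.554, 4.355, 3.464)
t=2.600: state=(9.503, 14.294, 11.446)
t=2.800: state=(8.674, 2.597, 25.103)
t=3.000: state=(0.742, -0.684, 15.000)
t=3.200: state=(-0.419, -0.689, 8.898)
t=3.400: state=(-1.309, -2.098, 5.455)
t=3.600: state=(-4.706, -7.743, 5.469)
t=3.800: state=(-11.952, -13.086, 21.036)
t=4.000: state=(-4.440, -0.166, 20.467)
t=4.095: state=(-1.635, 0.145, 15.943)
compare at T: x=-1.635, y=0.145, z=15.943

largest component: z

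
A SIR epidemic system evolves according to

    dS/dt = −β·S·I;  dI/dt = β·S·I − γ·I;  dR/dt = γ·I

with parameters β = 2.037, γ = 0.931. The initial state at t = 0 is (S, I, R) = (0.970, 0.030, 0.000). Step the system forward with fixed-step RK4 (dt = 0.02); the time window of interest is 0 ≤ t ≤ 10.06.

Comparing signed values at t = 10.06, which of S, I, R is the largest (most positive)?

t=0.000: state=(0.970, 0.030, 0.000)
step 1 (dt=0.02): k1=(-0.059, 0.031, 0.028), k2=(-0.060, 0.032, 0.028), k3=(-0.060, 0.032, 0.028), k4=(-0.060, 0.032, 0.029); state += dt/6·(k1+2k2+2k3+k4)
t=0.020: state=(0.969, 0.031, 0.001)
t=0.040: state=(0.968, 0.031, 0.001)
t=0.060: state=(0.966, 0.032, 0.002)
continuing one RK4 step at a time; state shown every 25 steps (Δt=0.5):
t=0.500: state=(0.932, 0.050, 0.018)
t=1.000: state=(0.874, 0.078, 0.048)
t=1.500: state=(0.792, 0.115, 0.093)
t=2.000: state=(0.691, 0.154, 0.155)
t=2.500: state=(0.580, 0.185, 0.235)
t=3.000: state=(0.477, 0.199, 0.325)
t=3.500: state=(0.390, 0.194, 0.417)
t=4.000: state=(0.323, 0.174, 0.503)
t=4.500: state=(0.274, 0.148, 0.578)
t=5.000: state=(0.239, 0.121, 0.640)
t=5.500: state=(0.214, 0.095, 0.691)
t=6.000: state=(0.196, 0.074, 0.730)
t=6.500: state=(0.184, 0.056, 0.760)
t=7.000: state=(0.175, 0.042, 0.783)
t=7.500: state=(0.169, 0.032, 0.800)
t=8.000: state=(0.164, 0.024, 0.813)
t=8.500: state=(0.161, 0.017, 0.822)
t=9.000: state=(0.158, 0.013, 0.829)
t=9.500: state=(0.156, 0.009, 0.834)
t=10.000: state=(0.155, 0.007, 0.838)
t=10.060: state=(0.155, 0.007, 0.838)
compare at T: S=0.155, I=0.007, R=0.838

largest component: R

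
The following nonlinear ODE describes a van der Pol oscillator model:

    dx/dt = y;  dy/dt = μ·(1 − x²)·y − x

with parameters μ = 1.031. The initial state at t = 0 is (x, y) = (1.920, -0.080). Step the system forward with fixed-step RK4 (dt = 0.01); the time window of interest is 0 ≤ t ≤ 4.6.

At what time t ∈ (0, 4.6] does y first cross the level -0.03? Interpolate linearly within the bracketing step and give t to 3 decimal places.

t=0.000: state=(1.920, -0.080)
step 1 (dt=0.01): k1=(-0.080, -1.698), k2=(-0.088, -1.675), k3=(-0.088, -1.675), k4=(-0.097, -1.651); state += dt/6·(k1+2k2+2k3+k4)
t=0.010: state=(1.919, -0.097)
t=0.020: state=(1.918, -0.113)
t=0.030: state=(1.917, -0.129)
continuing one RK4 step at a time; state shown every 20 steps (Δt=0.2):
t=0.200: state=(1.876, -0.341)
t=0.400: state=(1.790, -0.501)
t=0.600: state=(1.678, -0.616)
t=0.800: state=(1.545, -0.719)
t=1.000: state=(1.390, -0.828)
t=1.200: state=(1.212, -0.961)
t=1.400: state=(1.003, -1.134)
t=1.600: state=(0.754, -1.367)
t=1.800: state=(0.451, -1.686)
t=2.000: state=(0.074, -2.097)
t=2.200: state=(-0.390, -2.524)
t=2.400: state=(-0.919, -2.693)
t=2.600: state=(-1.425, -2.251)
t=2.800: state=(-1.787, -1.334)
t=3.000: state=(-1.965, -0.493)
t=3.160: state=(-2.006, -0.051)
next step: t=3.170: state=(-2.006, -0.029) — y has crossed -0.03
linear interpolation between t=3.160 (-0.05080) and t=3.170 (-0.02949) → t≈3.170

t = 3.170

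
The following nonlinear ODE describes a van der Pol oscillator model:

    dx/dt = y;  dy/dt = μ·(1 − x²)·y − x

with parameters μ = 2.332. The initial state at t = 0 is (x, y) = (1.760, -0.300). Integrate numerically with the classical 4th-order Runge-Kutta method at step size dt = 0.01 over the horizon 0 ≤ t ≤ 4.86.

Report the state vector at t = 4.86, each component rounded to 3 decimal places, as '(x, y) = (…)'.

t=0.000: state=(1.760, -0.300)
step 1 (dt=0.01): k1=(-0.300, -0.293), k2=(-0.301, -0.288), k3=(-0.301, -0.288), k4=(-0.303, -0.283); state += dt/6·(k1+2k2+2k3+k4)
t=0.010: state=(1.757, -0.303)
t=0.020: state=(1.754, -0.306)
t=0.030: state=(1.751, -0.308)
continuing one RK4 step at a time; state shown every 20 steps (Δt=0.2):
t=0.200: state=(1.695, -0.345)
t=0.400: state=(1.622, -0.381)
t=0.600: state=(1.543, -0.417)
t=0.800: state=(1.455, -0.462)
t=1.000: state=(1.357, -0.520)
t=1.200: state=(1.246, -0.600)
t=1.400: state=(1.115, -0.716)
t=1.600: state=(0.955, -0.897)
t=1.800: state=(0.748, -1.199)
t=2.000: state=(0.459, -1.744)
t=2.200: state=(0.020, -2.745)
t=2.400: state=(-0.665, -4.054)
t=2.600: state=(-1.472, -3.468)
t=2.800: state=(-1.923, -1.125)
t=3.000: state=(-2.021, -0.069)
t=3.200: state=(-2.002, 0.198)
t=3.400: state=(-1.954, 0.268)
t=3.600: state=(-1.897, 0.296)
t=3.800: state=(-1.836, 0.315)
t=4.000: state=(-1.771, 0.335)
t=4.200: state=(-1.702, 0.357)
t=4.400: state=(-1.628, 0.384)
t=4.600: state=(-1.548, 0.418)
t=4.800: state=(-1.460, 0.461)
t=4.860: state=(-1.432, 0.476)

(x, y) = (-1.432, 0.476)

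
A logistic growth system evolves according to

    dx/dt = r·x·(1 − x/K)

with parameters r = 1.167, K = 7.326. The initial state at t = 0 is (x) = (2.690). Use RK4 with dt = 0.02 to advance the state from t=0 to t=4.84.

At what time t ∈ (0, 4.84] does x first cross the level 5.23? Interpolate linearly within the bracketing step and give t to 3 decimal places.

t = 1.250

t=0.000: state=(2.690)
step 1 (dt=0.02): k1=(1.987), k2=(1.993), k3=(1.993), k4=(1.999); state += dt/6·(k1+2k2+2k3+k4)
t=0.020: state=(2.730)
t=0.040: state=(2.770)
t=0.060: state=(2.810)
continuing one RK4 step at a time; state shown every 10 steps (Δt=0.2):
t=0.200: state=(3.098)
t=0.400: state=(3.521)
t=0.600: state=(3.948)
t=0.800: state=(4.367)
t=1.000: state=(4.768)
t=1.200: state=(5.142)
t=1.240: state=(5.213)
next step: t=1.260: state=(5.248) — x has crossed 5.23
linear interpolation between t=1.240 (5.21258) and t=1.260 (5.24751) → t≈1.250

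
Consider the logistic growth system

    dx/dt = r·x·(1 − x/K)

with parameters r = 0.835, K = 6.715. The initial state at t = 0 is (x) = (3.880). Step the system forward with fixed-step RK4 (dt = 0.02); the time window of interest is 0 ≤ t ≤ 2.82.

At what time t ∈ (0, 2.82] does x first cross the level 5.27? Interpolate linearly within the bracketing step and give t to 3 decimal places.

t = 1.174

t=0.000: state=(3.880)
step 1 (dt=0.02): k1=(1.368), k2=(1.366), k3=(1.366), k4=(1.364); state += dt/6·(k1+2k2+2k3+k4)
t=0.020: state=(3.907)
t=0.040: state=(3.935)
t=0.060: state=(3.962)
continuing one RK4 step at a time; state shown every 5 steps (Δt=0.1):
t=0.100: state=(4.016)
t=0.200: state=(4.149)
t=0.300: state=(4.280)
t=0.400: state=(4.408)
t=0.500: state=(4.533)
t=0.600: state=(4.654)
t=0.700: state=(4.772)
t=0.800: state=(4.885)
t=0.900: state=(4.994)
t=1.000: state=(5.099)
t=1.100: state=(5.199)
t=1.160: state=(5.257)
next step: t=1.180: state=(5.276) — x has crossed 5.27
linear interpolation between t=1.160 (5.25688) and t=1.180 (5.27586) → t≈1.174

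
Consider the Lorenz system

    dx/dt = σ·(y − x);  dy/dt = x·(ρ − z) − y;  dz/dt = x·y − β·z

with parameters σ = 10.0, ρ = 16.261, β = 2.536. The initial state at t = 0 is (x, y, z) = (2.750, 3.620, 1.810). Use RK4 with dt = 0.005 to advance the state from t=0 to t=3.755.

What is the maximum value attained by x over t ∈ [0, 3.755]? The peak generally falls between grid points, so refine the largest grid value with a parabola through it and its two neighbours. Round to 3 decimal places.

max x = 12.416

t=0.000: state=(2.750, 3.620, 1.810)
step 1 (dt=0.005): k1=(8.700, 36.120, 5.365), k2=(9.386, 36.307, 5.660), k3=(9.373, 36.329, 5.666), k4=(10.048, 36.537, 5.971); state += dt/6·(k1+2k2+2k3+k4)
t=0.005: state=(2.797, 3.802, 1.838)
t=0.010: state=(2.850, 3.986, 1.870)
t=0.015: state=(2.910, 4.172, 1.905)
continuing one RK4 step at a time; state shown every 40 steps (Δt=0.2):
t=0.200: state=(8.995, 13.791, 9.460)
t=0.400: state=(9.073, 3.074, 24.663)
t=0.600: state=(0.610, -1.034, 14.994)
t=0.800: state=(-0.828, -1.230, 9.089)
t=1.000: state=(-2.185, -3.355, 5.994)
t=1.200: state=(-6.577, -9.940, 8.252)
t=1.400: state=(-10.489, -8.458, 22.163)
t=1.600: state=(-3.319, -0.815, 17.152)
t=1.800: state=(-1.405, -1.447, 10.613)
t=2.000: state=(-2.593, -3.801, 7.160)
t=2.200: state=(-6.927, -10.038, 9.636)
t=2.400: state=(-9.849, -7.724, 21.598)
t=2.600: state=(-3.531, -1.402, 16.701)
t=2.800: state=(-2.053, -2.286, 10.671)
t=3.000: state=(-3.886, -5.571, 8.175)
t=3.200: state=(-8.665, -11.024, 13.984)
t=3.400: state=(-7.697, -4.618, 20.663)
t=3.600: state=(-3.069, -2.108, 14.505)
t=3.755: state=(-2.824, -3.323, 10.721)
largest grid value and its neighbours: x(0.300)=12.39930, x(0.305)=12.41509, x(0.310)=12.40959
parabola through these three points peaks at t≈0.306 with x≈12.41572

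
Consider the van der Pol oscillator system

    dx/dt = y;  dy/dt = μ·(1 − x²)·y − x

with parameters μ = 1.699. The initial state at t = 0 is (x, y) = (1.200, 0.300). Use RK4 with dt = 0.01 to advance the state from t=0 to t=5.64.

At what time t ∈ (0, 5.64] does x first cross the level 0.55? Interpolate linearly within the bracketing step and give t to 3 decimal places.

t=0.000: state=(1.200, 0.300)
step 1 (dt=0.01): k1=(0.300, -1.424), k2=(0.293, -1.422), k3=(0.293, -1.422), k4=(0.286, -1.420); state += dt/6·(k1+2k2+2k3+k4)
t=0.010: state=(1.203, 0.286)
t=0.020: state=(1.206, 0.272)
t=0.030: state=(1.208, 0.257)
continuing one RK4 step at a time; state shown every 20 steps (Δt=0.2):
t=0.200: state=(1.232, 0.029)
t=0.400: state=(1.215, -0.201)
t=0.600: state=(1.154, -0.397)
t=0.800: state=(1.056, -0.582)
t=1.000: state=(0.920, -0.785)
t=1.200: state=(0.738, -1.048)
t=1.350: state=(0.562, -1.318)
next step: t=1.360: state=(0.549, -1.339) — x has crossed 0.55
linear interpolation between t=1.350 (0.56212) and t=1.360 (0.54884) → t≈1.359

t = 1.359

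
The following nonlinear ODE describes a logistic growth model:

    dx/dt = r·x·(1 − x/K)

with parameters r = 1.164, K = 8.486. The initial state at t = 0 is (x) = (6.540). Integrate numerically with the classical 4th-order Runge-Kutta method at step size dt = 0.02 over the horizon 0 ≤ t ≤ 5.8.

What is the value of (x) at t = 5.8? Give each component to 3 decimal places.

t=0.000: state=(6.540)
step 1 (dt=0.02): k1=(1.746), k2=(1.735), k3=(1.735), k4=(1.724); state += dt/6·(k1+2k2+2k3+k4)
t=0.020: state=(6.575)
t=0.040: state=(6.609)
t=0.060: state=(6.643)
continuing one RK4 step at a time; state shown every 10 steps (Δt=0.2):
t=0.200: state=(6.867)
t=0.400: state=(7.150)
t=0.600: state=(7.392)
t=0.800: state=(7.595)
t=1.000: state=(7.765)
t=1.200: state=(7.904)
t=1.400: state=(8.018)
t=1.600: state=(8.111)
t=1.800: state=(8.186)
t=2.000: state=(8.247)
t=2.200: state=(8.295)
t=2.400: state=(8.334)
t=2.600: state=(8.365)
t=2.800: state=(8.390)
t=3.000: state=(8.410)
t=3.200: state=(8.426)
t=3.400: state=(8.438)
t=3.600: state=(8.448)
t=3.800: state=(8.456)
t=4.000: state=(8.462)
t=4.200: state=(8.467)
t=4.400: state=(8.471)
t=4.600: state=(8.474)
t=4.800: state=(8.477)
t=5.000: state=(8.479)
t=5.200: state=(8.480)
t=5.400: state=(8.481)
t=5.600: state=(8.482)
t=5.800: state=(8.483)

(x) = (8.483)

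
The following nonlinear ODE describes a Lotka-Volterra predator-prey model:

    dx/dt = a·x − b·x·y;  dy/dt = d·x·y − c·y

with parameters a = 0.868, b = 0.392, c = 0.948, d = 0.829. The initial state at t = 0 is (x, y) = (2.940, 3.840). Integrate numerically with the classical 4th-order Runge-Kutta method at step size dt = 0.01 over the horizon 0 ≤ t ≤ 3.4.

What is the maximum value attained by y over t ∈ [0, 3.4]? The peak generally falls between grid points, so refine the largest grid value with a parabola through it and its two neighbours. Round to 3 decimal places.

t=0.000: state=(2.940, 3.840)
step 1 (dt=0.01): k1=(-1.874, 5.719), k2=(-1.900, 5.731), k3=(-1.900, 5.731), k4=(-1.927, 5.743); state += dt/6·(k1+2k2+2k3+k4)
t=0.010: state=(2.921, 3.897)
t=0.020: state=(2.901, 3.955)
t=0.030: state=(2.881, 4.013)
continuing one RK4 step at a time; state shown every 20 steps (Δt=0.2):
t=0.200: state=(2.474, 4.988)
t=0.400: state=(1.913, 5.937)
t=0.600: state=(1.396, 6.454)
t=0.800: state=(0.996, 6.499)
t=1.000: state=(0.720, 6.189)
t=1.200: state=(0.537, 5.676)
t=1.400: state=(0.419, 5.079)
t=1.600: state=(0.343, 4.474)
t=1.800: state=(0.294, 3.901)
t=2.000: state=(0.263, 3.379)
t=2.200: state=(0.244, 2.915)
t=2.400: state=(0.235, 2.509)
t=2.600: state=(0.233, 2.158)
t=2.800: state=(0.237, 1.856)
t=3.000: state=(0.246, 1.598)
t=3.200: state=(0.261, 1.378)
t=3.400: state=(0.280, 1.193)
largest grid value and its neighbours: y(0.710)=6.53139, y(0.720)=6.53176, y(0.730)=6.53108
parabola through these three points peaks at t≈0.718 with y≈6.53177

max y = 6.532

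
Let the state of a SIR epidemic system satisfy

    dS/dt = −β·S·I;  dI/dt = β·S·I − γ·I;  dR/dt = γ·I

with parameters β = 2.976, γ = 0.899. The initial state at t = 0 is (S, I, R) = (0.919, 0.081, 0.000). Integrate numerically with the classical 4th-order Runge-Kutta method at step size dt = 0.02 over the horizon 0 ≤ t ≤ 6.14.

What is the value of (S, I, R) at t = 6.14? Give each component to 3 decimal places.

t=0.000: state=(0.919, 0.081, 0.000)
step 1 (dt=0.02): k1=(-0.222, 0.149, 0.073), k2=(-0.225, 0.151, 0.074), k3=(-0.225, 0.151, 0.074), k4=(-0.229, 0.153, 0.076); state += dt/6·(k1+2k2+2k3+k4)
t=0.020: state=(0.914, 0.084, 0.001)
t=0.040: state=(0.910, 0.087, 0.003)
t=0.060: state=(0.905, 0.090, 0.005)
continuing one RK4 step at a time; state shown every 10 steps (Δt=0.2):
t=0.200: state=(0.867, 0.115, 0.018)
t=0.400: state=(0.800, 0.158, 0.042)
t=0.600: state=(0.717, 0.208, 0.075)
t=0.800: state=(0.624, 0.259, 0.117)
t=1.000: state=(0.528, 0.305, 0.168)
t=1.200: state=(0.435, 0.339, 0.226)
t=1.400: state=(0.354, 0.358, 0.289)
t=1.600: state=(0.285, 0.361, 0.353)
t=1.800: state=(0.231, 0.352, 0.418)
t=2.000: state=(0.188, 0.333, 0.479)
t=2.200: state=(0.155, 0.308, 0.537)
t=2.400: state=(0.130, 0.280, 0.590)
t=2.600: state=(0.111, 0.251, 0.638)
t=2.800: state=(0.097, 0.223, 0.680)
t=3.000: state=(0.085, 0.197, 0.718)
t=3.200: state=(0.076, 0.172, 0.751)
t=3.400: state=(0.069, 0.150, 0.780)
t=3.600: state=(0.064, 0.131, 0.805)
t=3.800: state=(0.059, 0.113, 0.827)
t=4.000: state=(0.056, 0.098, 0.846)
t=4.200: state=(0.053, 0.085, 0.863)
t=4.400: state=(0.050, 0.073, 0.877)
t=4.600: state=(0.048, 0.063, 0.889)
t=4.800: state=(0.047, 0.054, 0.899)
t=5.000: state=(0.045, 0.046, 0.908)
t=5.200: state=(0.044, 0.040, 0.916)
t=5.400: state=(0.043, 0.034, 0.923)
t=5.600: state=(0.043, 0.029, 0.928)
t=5.800: state=(0.042, 0.025, 0.933)
t=6.000: state=(0.041, 0.021, 0.937)
t=6.140: state=(0.041, 0.019, 0.940)

(S, I, R) = (0.041, 0.019, 0.940)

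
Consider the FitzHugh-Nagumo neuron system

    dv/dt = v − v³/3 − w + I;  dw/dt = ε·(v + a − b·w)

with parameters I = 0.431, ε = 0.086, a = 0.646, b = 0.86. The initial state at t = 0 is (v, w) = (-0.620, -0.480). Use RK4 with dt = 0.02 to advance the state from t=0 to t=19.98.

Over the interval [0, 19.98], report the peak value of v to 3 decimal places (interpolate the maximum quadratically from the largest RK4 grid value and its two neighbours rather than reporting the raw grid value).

max v = 1.914

t=0.000: state=(-0.620, -0.480)
step 1 (dt=0.02): k1=(0.370, 0.038), k2=(0.372, 0.038), k3=(0.372, 0.038), k4=(0.374, 0.038); state += dt/6·(k1+2k2+2k3+k4)
t=0.020: state=(-0.613, -0.479)
t=0.040: state=(-0.605, -0.478)
t=0.060: state=(-0.597, -0.478)
continuing one RK4 step at a time; state shown every 50 steps (Δt=1):
t=1.000: state=(-0.094, -0.424)
t=2.000: state=(1.052, -0.305)
t=3.000: state=(1.874, -0.099)
t=4.000: state=(1.895, 0.120)
t=5.000: state=(1.821, 0.319)
t=6.000: state=(1.740, 0.497)
t=7.000: state=(1.657, 0.656)
t=8.000: state=(1.571, 0.796)
t=9.000: state=(1.482, 0.920)
t=10.000: state=(1.387, 1.027)
t=11.000: state=(1.284, 1.118)
t=12.000: state=(1.168, 1.193)
t=13.000: state=(1.029, 1.253)
t=14.000: state=(0.845, 1.295)
t=15.000: state=(0.556, 1.315)
t=16.000: state=(-0.042, 1.300)
t=17.000: state=(-1.330, 1.207)
t=18.000: state=(-1.942, 1.030)
t=19.000: state=(-1.932, 0.848)
t=19.980: state=(-1.873, 0.687)
largest grid value and its neighbours: v(3.460)=1.91403, v(3.480)=1.91407, v(3.500)=1.91402
parabola through these three points peaks at t≈3.479 with v≈1.91407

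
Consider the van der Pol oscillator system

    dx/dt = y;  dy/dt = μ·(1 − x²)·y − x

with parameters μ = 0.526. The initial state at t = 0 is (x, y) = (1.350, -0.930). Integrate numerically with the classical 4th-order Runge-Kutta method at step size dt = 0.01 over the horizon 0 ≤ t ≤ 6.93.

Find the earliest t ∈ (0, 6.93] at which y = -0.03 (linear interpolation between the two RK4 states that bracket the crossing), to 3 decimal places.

t=0.000: state=(1.350, -0.930)
step 1 (dt=0.01): k1=(-0.930, -0.948), k2=(-0.935, -0.947), k3=(-0.935, -0.947), k4=(-0.939, -0.947); state += dt/6·(k1+2k2+2k3+k4)
t=0.010: state=(1.341, -0.939)
t=0.020: state=(1.331, -0.949)
t=0.030: state=(1.322, -0.958)
continuing one RK4 step at a time; state shown every 25 steps (Δt=0.25):
t=0.250: state=(1.088, -1.168)
t=0.500: state=(0.764, -1.424)
t=0.750: state=(0.374, -1.704)
t=1.000: state=(-0.087, -1.974)
t=1.250: state=(-0.603, -2.122)
t=1.500: state=(-1.123, -1.969)
t=1.750: state=(-1.556, -1.447)
t=2.000: state=(-1.831, -0.749)
t=2.250: state=(-1.938, -0.131)
t=2.290: state=(-1.941, -0.048)
next step: t=2.300: state=(-1.942, -0.028) — y has crossed -0.03
linear interpolation between t=2.290 (-0.04837) and t=2.300 (-0.02839) → t≈2.299

t = 2.299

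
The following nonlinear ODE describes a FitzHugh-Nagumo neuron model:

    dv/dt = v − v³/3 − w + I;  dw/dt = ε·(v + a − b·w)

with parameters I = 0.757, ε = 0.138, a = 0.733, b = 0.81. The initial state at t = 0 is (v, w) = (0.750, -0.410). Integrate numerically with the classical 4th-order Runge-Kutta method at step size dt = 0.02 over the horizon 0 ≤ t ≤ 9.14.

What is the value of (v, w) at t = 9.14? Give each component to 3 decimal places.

t=0.000: state=(0.750, -0.410)
step 1 (dt=0.02): k1=(1.776, 0.250), k2=(1.781, 0.253), k3=(1.781, 0.253), k4=(1.786, 0.255); state += dt/6·(k1+2k2+2k3+k4)
t=0.020: state=(0.786, -0.405)
t=0.040: state=(0.821, -0.400)
t=0.060: state=(0.857, -0.395)
continuing one RK4 step at a time; state shown every 25 steps (Δt=0.5):
t=0.500: state=(1.578, -0.259)
t=1.000: state=(1.951, -0.074)
t=1.500: state=(2.001, 0.113)
t=2.000: state=(1.966, 0.289)
t=2.500: state=(1.912, 0.453)
t=3.000: state=(1.854, 0.604)
t=3.500: state=(1.795, 0.742)
t=4.000: state=(1.736, 0.870)
t=4.500: state=(1.675, 0.986)
t=5.000: state=(1.614, 1.092)
t=5.500: state=(1.552, 1.188)
t=6.000: state=(1.489, 1.275)
t=6.500: state=(1.423, 1.352)
t=7.000: state=(1.355, 1.421)
t=7.500: state=(1.284, 1.482)
t=8.000: state=(1.209, 1.534)
t=8.500: state=(1.127, 1.578)
t=9.000: state=(1.036, 1.614)
t=9.140: state=(1.009, 1.623)

(v, w) = (1.009, 1.623)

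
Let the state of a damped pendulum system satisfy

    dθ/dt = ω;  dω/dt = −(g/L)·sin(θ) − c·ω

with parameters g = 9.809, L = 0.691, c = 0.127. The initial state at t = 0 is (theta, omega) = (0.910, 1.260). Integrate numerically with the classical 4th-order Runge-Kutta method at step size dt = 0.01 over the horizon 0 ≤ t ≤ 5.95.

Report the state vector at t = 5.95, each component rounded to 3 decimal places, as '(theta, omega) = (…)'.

(theta, omega) = (-0.407, -1.909)

t=0.000: state=(0.910, 1.260)
step 1 (dt=0.01): k1=(1.260, -11.367), k2=(1.203, -11.415), k3=(1.203, -11.412), k4=(1.146, -11.457); state += dt/6·(k1+2k2+2k3+k4)
t=0.010: state=(0.922, 1.146)
t=0.020: state=(0.933, 1.031)
t=0.030: state=(0.943, 0.915)
continuing one RK4 step at a time; state shown every 20 steps (Δt=0.2):
t=0.200: state=(0.929, -1.065)
t=0.400: state=(0.513, -2.939)
t=0.600: state=(-0.150, -3.379)
t=0.800: state=(-0.719, -2.073)
t=1.000: state=(-0.922, 0.094)
t=1.200: state=(-0.687, 2.172)
t=1.400: state=(-0.120, 3.246)
t=1.600: state=(0.495, 2.619)
t=1.800: state=(0.844, 0.753)
t=2.000: state=(0.780, -1.366)
t=2.200: state=(0.339, -2.863)
t=2.400: state=(-0.265, -2.890)
t=2.600: state=(-0.717, -1.445)
t=2.800: state=(-0.804, 0.592)
t=3.000: state=(-0.500, 2.334)
t=3.200: state=(0.051, 2.915)
t=3.400: state=(0.561, 1.961)
t=3.600: state=(0.775, 0.110)
t=3.800: state=(0.605, -1.741)
t=4.000: state=(0.136, -2.744)
t=4.200: state=(-0.393, -2.296)
t=4.400: state=(-0.706, -0.716)
t=4.600: state=(-0.661, 1.139)
t=4.800: state=(-0.288, 2.435)
t=5.000: state=(0.226, 2.457)
t=5.200: state=(0.609, 1.211)
t=5.400: state=(0.675, -0.564)
t=5.600: state=(0.403, -2.042)
t=5.800: state=(-0.070, -2.468)
t=5.950: state=(-0.407, -1.909)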